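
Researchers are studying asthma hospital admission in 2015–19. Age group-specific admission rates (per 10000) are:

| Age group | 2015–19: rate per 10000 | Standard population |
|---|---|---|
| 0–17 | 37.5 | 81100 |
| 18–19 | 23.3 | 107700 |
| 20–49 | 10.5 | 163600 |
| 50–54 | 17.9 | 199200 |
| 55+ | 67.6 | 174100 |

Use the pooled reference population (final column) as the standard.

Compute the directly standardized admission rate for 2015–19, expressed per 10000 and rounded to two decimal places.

Standard total = 725700; weights = 0.1118, 0.1484, 0.2254, 0.2745, 0.2399.
Standardized rate: 0.1118×37.5 + 0.1484×23.3 + 0.2254×10.5 + 0.2745×17.9 + 0.2399×67.6 = 31.1469 per 10000.

31.15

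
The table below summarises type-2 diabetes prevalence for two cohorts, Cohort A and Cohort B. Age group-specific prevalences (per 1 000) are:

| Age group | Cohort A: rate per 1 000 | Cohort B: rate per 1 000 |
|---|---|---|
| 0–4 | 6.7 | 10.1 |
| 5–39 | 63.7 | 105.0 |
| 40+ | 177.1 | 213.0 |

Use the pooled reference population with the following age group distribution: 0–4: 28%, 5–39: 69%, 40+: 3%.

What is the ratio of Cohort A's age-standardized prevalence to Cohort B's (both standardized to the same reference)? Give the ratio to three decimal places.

0.626

Standard weights: 0.28, 0.69, 0.03.
Cohort A: 0.2800×6.7 + 0.6900×63.7 + 0.0300×177.1 = 51.1420 per 1 000.
Cohort B: 0.2800×10.1 + 0.6900×105.0 + 0.0300×213.0 = 81.6680 per 1 000.
Ratio = 51.1420 ÷ 81.6680 = 0.62622.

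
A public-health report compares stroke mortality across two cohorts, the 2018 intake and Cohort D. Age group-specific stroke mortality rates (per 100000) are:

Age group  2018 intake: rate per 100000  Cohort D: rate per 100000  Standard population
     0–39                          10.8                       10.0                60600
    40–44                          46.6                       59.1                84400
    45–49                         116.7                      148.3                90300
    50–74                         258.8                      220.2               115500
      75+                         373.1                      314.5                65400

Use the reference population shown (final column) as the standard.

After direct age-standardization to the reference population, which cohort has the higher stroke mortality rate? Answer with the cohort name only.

Standard total = 416200; weights = 0.1456, 0.2028, 0.2170, 0.2775, 0.1571.
The 2018 intake: 0.1456×10.8 + 0.2028×46.6 + 0.2170×116.7 + 0.2775×258.8 + 0.1571×373.1 = 166.7892 per 100000.
Cohort D: 0.1456×10.0 + 0.2028×59.1 + 0.2170×148.3 + 0.2775×220.2 + 0.1571×314.5 = 156.1435 per 100000.

2018 intake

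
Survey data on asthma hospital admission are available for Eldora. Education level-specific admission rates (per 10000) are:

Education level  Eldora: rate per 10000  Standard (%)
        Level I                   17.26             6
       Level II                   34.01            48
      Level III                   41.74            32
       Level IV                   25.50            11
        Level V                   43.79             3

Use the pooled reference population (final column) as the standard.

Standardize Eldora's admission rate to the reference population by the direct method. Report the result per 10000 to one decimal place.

Standard weights: 0.06, 0.48, 0.32, 0.11, 0.03.
Standardized rate: 0.0600×17.26 + 0.4800×34.01 + 0.3200×41.74 + 0.1100×25.50 + 0.0300×43.79 = 34.8359 per 10000.

34.8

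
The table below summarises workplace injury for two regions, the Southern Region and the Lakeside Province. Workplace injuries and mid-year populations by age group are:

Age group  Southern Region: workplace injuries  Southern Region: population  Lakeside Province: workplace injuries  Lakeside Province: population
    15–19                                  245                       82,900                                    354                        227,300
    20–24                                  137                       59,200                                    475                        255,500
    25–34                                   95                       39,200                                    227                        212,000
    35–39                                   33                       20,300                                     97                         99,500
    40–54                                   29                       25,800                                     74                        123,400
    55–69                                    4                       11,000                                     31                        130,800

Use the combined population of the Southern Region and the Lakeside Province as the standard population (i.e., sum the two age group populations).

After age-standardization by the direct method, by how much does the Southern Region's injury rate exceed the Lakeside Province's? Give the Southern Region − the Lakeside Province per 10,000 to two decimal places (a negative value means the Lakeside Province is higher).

Age-specific rates per 10,000 for the Southern Region: 29.55, 23.14, 24.23, 16.26, 11.24, 3.64.
For the Lakeside Province: 15.57, 18.59, 10.71, 9.75, 6.00, 2.37.
Combined standard total = 1,286,900; weights = 0.2410, 0.2445, 0.1952, 0.0931, 0.1159, 0.1102.
The Southern Region: 0.2410×29.55 + 0.2445×23.14 + 0.1952×24.23 + 0.0931×16.26 + 0.1159×11.24 + 0.1102×3.64 = 20.7306 per 10,000.
The Lakeside Province: 0.2410×15.57 + 0.2445×18.59 + 0.1952×10.71 + 0.0931×9.75 + 0.1159×6.00 + 0.1102×2.37 = 12.2543 per 10,000.
Difference = 20.7306 − 12.2543 = 8.4763.

8.48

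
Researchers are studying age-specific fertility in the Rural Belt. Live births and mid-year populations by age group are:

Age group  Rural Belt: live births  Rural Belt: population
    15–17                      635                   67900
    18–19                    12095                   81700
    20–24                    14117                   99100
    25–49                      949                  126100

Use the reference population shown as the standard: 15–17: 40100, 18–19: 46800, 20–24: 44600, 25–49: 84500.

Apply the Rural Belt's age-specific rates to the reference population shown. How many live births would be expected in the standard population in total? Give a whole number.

Age-specific rates per 1000 for the Rural Belt: 9.352, 148.042, 142.452, 7.526.
Expected live births = Σ (standard pop × age-specific rate ÷ 1000)
= 40100×9.352/1000 + 46800×148.042/1000 + 44600×142.452/1000 + 84500×7.526/1000
= 375.01 + 6928.35 + 6353.36 + 635.93 = 14292.65.

14293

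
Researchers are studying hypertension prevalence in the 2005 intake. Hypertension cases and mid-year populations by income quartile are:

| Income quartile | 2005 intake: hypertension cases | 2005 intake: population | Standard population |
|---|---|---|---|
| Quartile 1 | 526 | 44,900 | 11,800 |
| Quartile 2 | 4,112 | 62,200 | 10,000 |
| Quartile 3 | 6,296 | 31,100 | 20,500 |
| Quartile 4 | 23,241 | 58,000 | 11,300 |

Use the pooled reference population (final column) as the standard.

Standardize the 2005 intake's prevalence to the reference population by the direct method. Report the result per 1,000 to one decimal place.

176.8

Income-specific rates per 1,000 for the 2005 intake: 11.715, 66.109, 202.444, 400.707.
Standard total = 53,600; weights = 0.2201, 0.1866, 0.3825, 0.2108.
Standardized rate: 0.2201×11.715 + 0.1866×66.109 + 0.3825×202.444 + 0.2108×400.707 = 176.8174 per 1,000.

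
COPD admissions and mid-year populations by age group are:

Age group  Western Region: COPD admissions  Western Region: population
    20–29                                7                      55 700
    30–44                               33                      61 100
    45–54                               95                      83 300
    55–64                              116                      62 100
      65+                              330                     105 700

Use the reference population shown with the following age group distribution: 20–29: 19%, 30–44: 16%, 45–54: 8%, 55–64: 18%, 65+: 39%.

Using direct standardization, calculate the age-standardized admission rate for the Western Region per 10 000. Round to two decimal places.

17.55

Age-specific rates per 10 000 for the Western Region: 1.26, 5.40, 11.40, 18.68, 31.22.
Standard weights: 0.19, 0.16, 0.08, 0.18, 0.39.
Standardized rate: 0.1900×1.26 + 0.1600×5.40 + 0.0800×11.40 + 0.1800×18.68 + 0.3900×31.22 = 17.5536 per 10 000.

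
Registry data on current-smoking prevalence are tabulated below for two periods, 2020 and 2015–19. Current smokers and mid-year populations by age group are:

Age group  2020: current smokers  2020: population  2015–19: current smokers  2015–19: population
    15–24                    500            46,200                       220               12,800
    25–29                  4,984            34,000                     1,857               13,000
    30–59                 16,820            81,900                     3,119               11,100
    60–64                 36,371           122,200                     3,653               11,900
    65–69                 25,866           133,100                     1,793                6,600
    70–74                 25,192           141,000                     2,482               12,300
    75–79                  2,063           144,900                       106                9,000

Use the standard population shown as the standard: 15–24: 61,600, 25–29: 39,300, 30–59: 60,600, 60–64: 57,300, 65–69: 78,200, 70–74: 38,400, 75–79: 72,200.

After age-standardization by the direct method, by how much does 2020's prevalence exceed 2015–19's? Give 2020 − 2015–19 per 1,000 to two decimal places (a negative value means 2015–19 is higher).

-29.74

Age-specific rates per 1,000 for 2020: 10.823, 146.588, 205.372, 297.635, 194.335, 178.667, 14.237.
For 2015–19: 17.188, 142.846, 280.991, 306.975, 271.667, 201.789, 11.778.
Standard total = 407,600; weights = 0.1511, 0.0964, 0.1487, 0.1406, 0.1919, 0.0942, 0.1771.
2020: 0.1511×10.823 + 0.0964×146.588 + 0.1487×205.372 + 0.1406×297.635 + 0.1919×194.335 + 0.0942×178.667 + 0.1771×14.237 = 144.7826 per 1,000.
2015–19: 0.1511×17.188 + 0.0964×142.846 + 0.1487×280.991 + 0.1406×306.975 + 0.1919×271.667 + 0.0942×201.789 + 0.1771×11.778 = 174.5184 per 1,000.
Difference = 144.7826 − 174.5184 = -29.7358.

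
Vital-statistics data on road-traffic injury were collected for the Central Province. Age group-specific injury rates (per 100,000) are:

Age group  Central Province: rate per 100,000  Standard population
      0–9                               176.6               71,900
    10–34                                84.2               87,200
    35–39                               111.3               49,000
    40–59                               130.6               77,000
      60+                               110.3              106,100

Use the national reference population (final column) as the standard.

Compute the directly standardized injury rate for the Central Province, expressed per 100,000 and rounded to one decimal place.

120.8

Standard total = 391,200; weights = 0.1838, 0.2229, 0.1253, 0.1968, 0.2712.
Standardized rate: 0.1838×176.6 + 0.2229×84.2 + 0.1253×111.3 + 0.1968×130.6 + 0.2712×110.3 = 120.7886 per 100,000.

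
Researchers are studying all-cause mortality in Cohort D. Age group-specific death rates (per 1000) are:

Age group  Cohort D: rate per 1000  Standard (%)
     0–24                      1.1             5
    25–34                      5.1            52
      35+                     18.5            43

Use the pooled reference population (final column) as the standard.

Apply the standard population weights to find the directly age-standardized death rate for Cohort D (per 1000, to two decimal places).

10.66

Standard weights: 0.05, 0.52, 0.43.
Standardized rate: 0.0500×1.1 + 0.5200×5.1 + 0.4300×18.5 = 10.6620 per 1000.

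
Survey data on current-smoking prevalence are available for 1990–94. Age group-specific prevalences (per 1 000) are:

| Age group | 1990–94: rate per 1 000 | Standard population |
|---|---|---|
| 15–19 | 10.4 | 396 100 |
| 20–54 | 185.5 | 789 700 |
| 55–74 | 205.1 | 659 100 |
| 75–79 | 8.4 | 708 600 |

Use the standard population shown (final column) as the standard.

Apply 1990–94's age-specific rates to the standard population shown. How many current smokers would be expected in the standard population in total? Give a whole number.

Expected current smokers = Σ (standard pop × age-specific rate ÷ 1 000)
= 396 100×10.4/1 000 + 789 700×185.5/1 000 + 659 100×205.1/1 000 + 708 600×8.4/1 000
= 4119.44 + 146489.35 + 135181.41 + 5952.24 = 291742.44.

291742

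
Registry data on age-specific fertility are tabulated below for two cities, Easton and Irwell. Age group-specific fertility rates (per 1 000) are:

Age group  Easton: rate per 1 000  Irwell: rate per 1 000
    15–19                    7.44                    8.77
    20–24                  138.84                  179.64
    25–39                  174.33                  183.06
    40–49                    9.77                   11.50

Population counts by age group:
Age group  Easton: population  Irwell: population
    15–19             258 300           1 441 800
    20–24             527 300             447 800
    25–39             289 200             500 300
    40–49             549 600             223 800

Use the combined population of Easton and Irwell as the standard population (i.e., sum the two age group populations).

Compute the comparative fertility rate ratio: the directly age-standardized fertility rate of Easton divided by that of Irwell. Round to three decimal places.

0.854

Combined standard total = 4 238 100; weights = 0.4011, 0.2301, 0.1863, 0.1825.
Easton: 0.4011×7.44 + 0.2301×138.84 + 0.1863×174.33 + 0.1825×9.77 = 69.1870 per 1 000.
Irwell: 0.4011×8.77 + 0.2301×179.64 + 0.1863×183.06 + 0.1825×11.50 = 81.0497 per 1 000.
Ratio = 69.1870 ÷ 81.0497 = 0.85364.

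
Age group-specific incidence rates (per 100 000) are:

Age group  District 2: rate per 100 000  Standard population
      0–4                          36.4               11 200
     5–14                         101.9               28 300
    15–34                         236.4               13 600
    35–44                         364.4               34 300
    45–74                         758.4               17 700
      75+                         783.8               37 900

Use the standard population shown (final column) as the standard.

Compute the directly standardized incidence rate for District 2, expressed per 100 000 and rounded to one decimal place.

Standard total = 143 000; weights = 0.0783, 0.1979, 0.0951, 0.2399, 0.1238, 0.2650.
Standardized rate: 0.0783×36.4 + 0.1979×101.9 + 0.0951×236.4 + 0.2399×364.4 + 0.1238×758.4 + 0.2650×783.8 = 434.5113 per 100 000.

434.5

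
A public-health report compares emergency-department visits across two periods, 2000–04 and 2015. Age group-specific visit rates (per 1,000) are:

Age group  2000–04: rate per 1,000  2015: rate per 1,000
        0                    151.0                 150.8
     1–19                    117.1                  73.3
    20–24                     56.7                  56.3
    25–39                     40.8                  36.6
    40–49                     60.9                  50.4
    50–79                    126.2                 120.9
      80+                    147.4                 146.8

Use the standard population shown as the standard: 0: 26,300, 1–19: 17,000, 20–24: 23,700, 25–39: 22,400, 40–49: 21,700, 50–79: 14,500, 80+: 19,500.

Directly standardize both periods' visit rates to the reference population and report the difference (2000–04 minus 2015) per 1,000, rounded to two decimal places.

8.06

Standard total = 145,100; weights = 0.1813, 0.1172, 0.1633, 0.1544, 0.1496, 0.0999, 0.1344.
2000–04: 0.1813×151.0 + 0.1172×117.1 + 0.1633×56.7 + 0.1544×40.8 + 0.1496×60.9 + 0.0999×126.2 + 0.1344×147.4 = 98.1767 per 1,000.
2015: 0.1813×150.8 + 0.1172×73.3 + 0.1633×56.3 + 0.1544×36.6 + 0.1496×50.4 + 0.0999×120.9 + 0.1344×146.8 = 90.1145 per 1,000.
Difference = 98.1767 − 90.1145 = 8.0622.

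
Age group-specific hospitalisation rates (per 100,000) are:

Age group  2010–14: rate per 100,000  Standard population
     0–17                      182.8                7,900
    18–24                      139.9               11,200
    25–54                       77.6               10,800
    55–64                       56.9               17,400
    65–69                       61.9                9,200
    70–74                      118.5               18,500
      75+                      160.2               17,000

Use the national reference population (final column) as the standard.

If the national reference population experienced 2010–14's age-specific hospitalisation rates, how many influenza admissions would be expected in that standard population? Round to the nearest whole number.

103

Expected influenza admissions = Σ (standard pop × age-specific rate ÷ 100,000)
= 7,900×182.8/100,000 + 11,200×139.9/100,000 + 10,800×77.6/100,000 + 17,400×56.9/100,000 + 9,200×61.9/100,000 + 18,500×118.5/100,000 + 17,000×160.2/100,000
= 14.44 + 15.67 + 8.38 + 9.90 + 5.69 + 21.92 + 27.23 = 103.24.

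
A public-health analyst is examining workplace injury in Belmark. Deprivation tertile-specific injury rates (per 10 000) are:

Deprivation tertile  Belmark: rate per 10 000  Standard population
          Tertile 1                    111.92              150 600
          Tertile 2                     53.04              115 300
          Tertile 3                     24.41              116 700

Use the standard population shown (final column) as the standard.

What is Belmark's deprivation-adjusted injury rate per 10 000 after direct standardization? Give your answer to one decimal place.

67.5

Standard total = 382 600; weights = 0.3936, 0.3014, 0.3050.
Standardized rate: 0.3936×111.92 + 0.3014×53.04 + 0.3050×24.41 = 67.4838 per 10 000.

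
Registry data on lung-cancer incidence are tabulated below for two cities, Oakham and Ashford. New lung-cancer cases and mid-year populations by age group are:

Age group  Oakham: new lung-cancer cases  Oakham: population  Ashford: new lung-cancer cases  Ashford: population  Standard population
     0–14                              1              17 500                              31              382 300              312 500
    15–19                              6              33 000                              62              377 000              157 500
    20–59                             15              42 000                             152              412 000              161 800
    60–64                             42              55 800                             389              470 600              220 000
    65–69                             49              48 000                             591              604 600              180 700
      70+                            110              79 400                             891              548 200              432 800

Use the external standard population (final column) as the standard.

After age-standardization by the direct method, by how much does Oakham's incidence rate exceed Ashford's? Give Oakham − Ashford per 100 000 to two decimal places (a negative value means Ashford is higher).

Age-specific rates per 100 000 for Oakham: 5.71, 18.18, 35.71, 75.27, 102.08, 138.54.
For Ashford: 8.11, 16.45, 36.89, 82.66, 97.75, 162.53.
Standard total = 1 465 300; weights = 0.2133, 0.1075, 0.1104, 0.1501, 0.1233, 0.2954.
Oakham: 0.2133×5.71 + 0.1075×18.18 + 0.1104×35.71 + 0.1501×75.27 + 0.1233×102.08 + 0.2954×138.54 = 71.9260 per 100 000.
Ashford: 0.2133×8.11 + 0.1075×16.45 + 0.1104×36.89 + 0.1501×82.66 + 0.1233×97.75 + 0.2954×162.53 = 80.0424 per 100 000.
Difference = 71.9260 − 80.0424 = -8.1164.

-8.12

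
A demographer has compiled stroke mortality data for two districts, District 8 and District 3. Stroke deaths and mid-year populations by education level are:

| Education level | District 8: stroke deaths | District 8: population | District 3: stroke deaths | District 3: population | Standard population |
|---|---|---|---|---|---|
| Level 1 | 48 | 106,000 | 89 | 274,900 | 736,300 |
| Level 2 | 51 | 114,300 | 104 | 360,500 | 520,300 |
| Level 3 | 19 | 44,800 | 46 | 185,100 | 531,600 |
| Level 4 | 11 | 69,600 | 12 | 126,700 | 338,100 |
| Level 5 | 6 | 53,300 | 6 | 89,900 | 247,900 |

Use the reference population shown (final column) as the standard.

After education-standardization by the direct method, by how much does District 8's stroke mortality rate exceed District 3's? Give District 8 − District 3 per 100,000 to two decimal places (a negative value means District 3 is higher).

Education-specific rates per 100,000 for District 8: 45.28, 44.62, 42.41, 15.80, 11.26.
For District 3: 32.38, 28.85, 24.85, 9.47, 6.67.
Standard total = 2,374,200; weights = 0.3101, 0.2191, 0.2239, 0.1424, 0.1044.
District 8: 0.3101×45.28 + 0.2191×44.62 + 0.2239×42.41 + 0.1424×15.80 + 0.1044×11.26 = 36.7438 per 100,000.
District 3: 0.3101×32.38 + 0.2191×28.85 + 0.2239×24.85 + 0.1424×9.47 + 0.1044×6.67 = 23.9726 per 100,000.
Difference = 36.7438 − 23.9726 = 12.7712.

12.77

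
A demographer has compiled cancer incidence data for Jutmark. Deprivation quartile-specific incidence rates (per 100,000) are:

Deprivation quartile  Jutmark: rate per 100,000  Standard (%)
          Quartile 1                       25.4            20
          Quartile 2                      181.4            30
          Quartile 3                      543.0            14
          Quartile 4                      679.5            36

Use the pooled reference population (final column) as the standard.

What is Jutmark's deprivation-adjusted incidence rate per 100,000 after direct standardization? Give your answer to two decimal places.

Standard weights: 0.20, 0.30, 0.14, 0.36.
Standardized rate: 0.2000×25.4 + 0.3000×181.4 + 0.1400×543.0 + 0.3600×679.5 = 380.1400 per 100,000.

380.14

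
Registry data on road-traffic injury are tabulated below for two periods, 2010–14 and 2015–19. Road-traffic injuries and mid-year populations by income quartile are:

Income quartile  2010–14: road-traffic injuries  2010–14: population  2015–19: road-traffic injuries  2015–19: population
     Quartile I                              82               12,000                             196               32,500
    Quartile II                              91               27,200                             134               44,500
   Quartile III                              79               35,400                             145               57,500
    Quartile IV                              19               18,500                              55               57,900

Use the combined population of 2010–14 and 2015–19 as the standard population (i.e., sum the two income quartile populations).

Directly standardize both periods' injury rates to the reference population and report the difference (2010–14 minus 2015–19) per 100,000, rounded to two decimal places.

Income-specific rates per 100,000 for 2010–14: 683.33, 334.56, 223.16, 102.70.
For 2015–19: 603.08, 301.12, 252.17, 94.99.
Combined standard total = 285,500; weights = 0.1559, 0.2511, 0.3254, 0.2676.
2010–14: 0.1559×683.33 + 0.2511×334.56 + 0.3254×223.16 + 0.2676×102.70 = 290.6291 per 100,000.
2015–19: 0.1559×603.08 + 0.2511×301.12 + 0.3254×252.17 + 0.2676×94.99 = 277.0991 per 100,000.
Difference = 290.6291 − 277.0991 = 13.5300.

13.53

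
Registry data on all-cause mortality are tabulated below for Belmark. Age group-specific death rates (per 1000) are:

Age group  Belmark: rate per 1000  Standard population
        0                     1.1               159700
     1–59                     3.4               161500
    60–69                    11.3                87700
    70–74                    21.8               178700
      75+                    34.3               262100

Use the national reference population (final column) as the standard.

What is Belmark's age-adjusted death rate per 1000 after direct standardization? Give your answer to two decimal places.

Standard total = 849700; weights = 0.1879, 0.1901, 0.1032, 0.2103, 0.3085.
Standardized rate: 0.1879×1.1 + 0.1901×3.4 + 0.1032×11.3 + 0.2103×21.8 + 0.3085×34.3 = 17.1843 per 1000.

17.18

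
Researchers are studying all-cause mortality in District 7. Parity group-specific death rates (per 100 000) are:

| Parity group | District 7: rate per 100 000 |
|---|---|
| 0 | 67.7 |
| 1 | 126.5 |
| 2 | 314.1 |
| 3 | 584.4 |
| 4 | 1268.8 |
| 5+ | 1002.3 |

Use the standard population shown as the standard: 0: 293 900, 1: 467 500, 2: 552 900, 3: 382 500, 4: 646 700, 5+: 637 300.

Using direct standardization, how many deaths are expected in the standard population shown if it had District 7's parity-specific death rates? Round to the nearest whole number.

19355

Expected deaths = Σ (standard pop × parity-specific rate ÷ 100 000)
= 293 900×67.7/100 000 + 467 500×126.5/100 000 + 552 900×314.1/100 000 + 382 500×584.4/100 000 + 646 700×1268.8/100 000 + 637 300×1002.3/100 000
= 198.97 + 591.39 + 1736.66 + 2235.33 + 8205.33 + 6387.66 = 19355.33.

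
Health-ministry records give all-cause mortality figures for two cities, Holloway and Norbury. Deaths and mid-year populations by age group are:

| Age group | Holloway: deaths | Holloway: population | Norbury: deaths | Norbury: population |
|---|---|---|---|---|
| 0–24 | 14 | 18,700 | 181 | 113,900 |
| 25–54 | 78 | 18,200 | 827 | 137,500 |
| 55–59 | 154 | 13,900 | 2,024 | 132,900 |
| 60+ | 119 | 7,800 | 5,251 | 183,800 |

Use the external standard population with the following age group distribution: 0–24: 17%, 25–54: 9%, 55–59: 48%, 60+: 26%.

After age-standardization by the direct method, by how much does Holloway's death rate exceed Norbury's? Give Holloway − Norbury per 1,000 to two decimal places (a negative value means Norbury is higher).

-5.75

Age-specific rates per 1,000 for Holloway: 0.749, 4.286, 11.079, 15.256.
For Norbury: 1.589, 6.015, 15.229, 28.569.
Standard weights: 0.17, 0.09, 0.48, 0.26.
Holloway: 0.1700×0.749 + 0.0900×4.286 + 0.4800×11.079 + 0.2600×15.256 = 9.7976 per 1,000.
Norbury: 0.1700×1.589 + 0.0900×6.015 + 0.4800×15.229 + 0.2600×28.569 = 15.5496 per 1,000.
Difference = 9.7976 − 15.5496 = -5.7519.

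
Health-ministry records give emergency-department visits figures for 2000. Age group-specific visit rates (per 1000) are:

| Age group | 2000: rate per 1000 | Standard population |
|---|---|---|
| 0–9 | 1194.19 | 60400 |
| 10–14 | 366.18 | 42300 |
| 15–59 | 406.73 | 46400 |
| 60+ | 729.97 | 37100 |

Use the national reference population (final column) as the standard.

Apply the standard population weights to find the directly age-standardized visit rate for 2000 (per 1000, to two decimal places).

717.36

Standard total = 186200; weights = 0.3244, 0.2272, 0.2492, 0.1992.
Standardized rate: 0.3244×1194.19 + 0.2272×366.18 + 0.2492×406.73 + 0.1992×729.97 = 717.3612 per 1000.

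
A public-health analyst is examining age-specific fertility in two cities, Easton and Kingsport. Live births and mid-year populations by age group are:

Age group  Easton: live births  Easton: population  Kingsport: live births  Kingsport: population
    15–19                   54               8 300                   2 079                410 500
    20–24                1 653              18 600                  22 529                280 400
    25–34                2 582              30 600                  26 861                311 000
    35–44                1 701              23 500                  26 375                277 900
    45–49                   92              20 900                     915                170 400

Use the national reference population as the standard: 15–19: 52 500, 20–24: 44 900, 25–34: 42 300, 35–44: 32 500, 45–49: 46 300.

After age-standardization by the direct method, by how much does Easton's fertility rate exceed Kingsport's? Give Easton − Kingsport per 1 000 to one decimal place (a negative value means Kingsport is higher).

-1.8

Age-specific rates per 1 000 for Easton: 6.506, 88.871, 84.379, 72.383, 4.402.
For Kingsport: 5.065, 80.346, 86.370, 94.908, 5.370.
Standard total = 218 500; weights = 0.2403, 0.2055, 0.1936, 0.1487, 0.2119.
Easton: 0.2403×6.506 + 0.2055×88.871 + 0.1936×84.379 + 0.1487×72.383 + 0.2119×4.402 = 47.8598 per 1 000.
Kingsport: 0.2403×5.065 + 0.2055×80.346 + 0.1936×86.370 + 0.1487×94.908 + 0.2119×5.370 = 49.7025 per 1 000.
Difference = 47.8598 − 49.7025 = -1.8427.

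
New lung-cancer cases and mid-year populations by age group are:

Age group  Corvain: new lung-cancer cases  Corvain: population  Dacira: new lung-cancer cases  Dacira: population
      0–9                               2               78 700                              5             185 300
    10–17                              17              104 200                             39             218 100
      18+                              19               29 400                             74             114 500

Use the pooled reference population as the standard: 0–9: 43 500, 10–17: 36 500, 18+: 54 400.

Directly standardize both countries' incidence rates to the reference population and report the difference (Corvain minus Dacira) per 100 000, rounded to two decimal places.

-0.48

Age-specific rates per 100 000 for Corvain: 2.54, 16.31, 64.63.
For Dacira: 2.70, 17.88, 64.63.
Standard total = 134 400; weights = 0.3237, 0.2716, 0.4048.
Corvain: 0.3237×2.54 + 0.2716×16.31 + 0.4048×64.63 = 31.4113 per 100 000.
Dacira: 0.3237×2.70 + 0.2716×17.88 + 0.4048×64.63 = 31.8889 per 100 000.
Difference = 31.4113 − 31.8889 = -0.4776.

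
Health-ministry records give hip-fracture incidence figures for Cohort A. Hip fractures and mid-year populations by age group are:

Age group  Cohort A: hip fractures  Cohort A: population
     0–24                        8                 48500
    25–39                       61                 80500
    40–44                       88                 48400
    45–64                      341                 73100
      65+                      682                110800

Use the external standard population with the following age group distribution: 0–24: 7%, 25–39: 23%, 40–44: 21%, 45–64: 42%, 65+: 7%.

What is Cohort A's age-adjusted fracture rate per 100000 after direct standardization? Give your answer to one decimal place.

295.8

Age-specific rates per 100000 for Cohort A: 16.49, 75.78, 181.82, 466.48, 615.52.
Standard weights: 0.07, 0.23, 0.21, 0.42, 0.07.
Standardized rate: 0.0700×16.49 + 0.2300×75.78 + 0.2100×181.82 + 0.4200×466.48 + 0.0700×615.52 = 295.7751 per 100000.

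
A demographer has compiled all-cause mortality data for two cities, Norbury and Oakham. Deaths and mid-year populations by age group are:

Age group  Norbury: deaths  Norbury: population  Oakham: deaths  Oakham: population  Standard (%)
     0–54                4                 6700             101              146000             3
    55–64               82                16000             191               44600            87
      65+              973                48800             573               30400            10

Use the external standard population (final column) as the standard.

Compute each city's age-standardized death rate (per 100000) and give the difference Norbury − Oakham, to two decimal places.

83.91

Age-specific rates per 100000 for Norbury: 59.70, 512.50, 1993.85.
For Oakham: 69.18, 428.25, 1884.87.
Standard weights: 0.03, 0.87, 0.10.
Norbury: 0.0300×59.70 + 0.8700×512.50 + 0.1000×1993.85 = 647.0513 per 100000.
Oakham: 0.0300×69.18 + 0.8700×428.25 + 0.1000×1884.87 = 563.1407 per 100000.
Difference = 647.0513 − 563.1407 = 83.9106.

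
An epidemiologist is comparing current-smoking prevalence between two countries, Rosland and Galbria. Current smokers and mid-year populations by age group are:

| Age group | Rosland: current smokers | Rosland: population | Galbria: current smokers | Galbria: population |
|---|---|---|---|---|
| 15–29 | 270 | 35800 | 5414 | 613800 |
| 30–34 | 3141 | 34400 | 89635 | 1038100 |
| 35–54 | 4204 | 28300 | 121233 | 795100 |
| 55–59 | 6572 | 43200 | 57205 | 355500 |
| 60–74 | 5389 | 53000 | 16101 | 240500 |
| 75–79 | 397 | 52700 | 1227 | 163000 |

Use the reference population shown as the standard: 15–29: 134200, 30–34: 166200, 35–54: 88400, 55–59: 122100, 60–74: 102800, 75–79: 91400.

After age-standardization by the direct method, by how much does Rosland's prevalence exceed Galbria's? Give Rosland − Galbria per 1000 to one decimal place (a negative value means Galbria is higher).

Age-specific rates per 1000 for Rosland: 7.542, 91.308, 148.551, 152.130, 101.679, 7.533.
For Galbria: 8.820, 86.345, 152.475, 160.914, 66.948, 7.528.
Standard total = 705100; weights = 0.1903, 0.2357, 0.1254, 0.1732, 0.1458, 0.1296.
Rosland: 0.1903×7.542 + 0.2357×91.308 + 0.1254×148.551 + 0.1732×152.130 + 0.1458×101.679 + 0.1296×7.533 = 83.7266 per 1000.
Galbria: 0.1903×8.820 + 0.2357×86.345 + 0.1254×152.475 + 0.1732×160.914 + 0.1458×66.948 + 0.1296×7.528 = 79.7490 per 1000.
Difference = 83.7266 − 79.7490 = 3.9777.

4.0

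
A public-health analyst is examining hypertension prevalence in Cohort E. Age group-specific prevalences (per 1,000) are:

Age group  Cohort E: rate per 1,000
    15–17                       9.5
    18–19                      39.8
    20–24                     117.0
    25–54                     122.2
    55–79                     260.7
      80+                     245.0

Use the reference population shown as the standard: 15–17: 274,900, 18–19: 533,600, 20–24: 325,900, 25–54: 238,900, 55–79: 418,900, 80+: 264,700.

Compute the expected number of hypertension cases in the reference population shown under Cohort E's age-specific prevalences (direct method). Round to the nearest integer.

265231

Expected hypertension cases = Σ (standard pop × age-specific rate ÷ 1,000)
= 274,900×9.5/1,000 + 533,600×39.8/1,000 + 325,900×117.0/1,000 + 238,900×122.2/1,000 + 418,900×260.7/1,000 + 264,700×245.0/1,000
= 2611.55 + 21237.28 + 38130.30 + 29193.58 + 109207.23 + 64851.50 = 265231.44.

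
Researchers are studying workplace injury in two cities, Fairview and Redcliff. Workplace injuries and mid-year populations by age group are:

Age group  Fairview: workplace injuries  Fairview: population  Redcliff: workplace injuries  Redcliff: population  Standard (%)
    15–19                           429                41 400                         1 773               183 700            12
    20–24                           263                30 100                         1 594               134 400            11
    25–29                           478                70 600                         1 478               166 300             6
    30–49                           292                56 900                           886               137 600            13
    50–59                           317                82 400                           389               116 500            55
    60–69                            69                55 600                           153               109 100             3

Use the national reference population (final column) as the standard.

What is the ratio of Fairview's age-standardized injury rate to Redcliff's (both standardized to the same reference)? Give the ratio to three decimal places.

Age-specific rates per 10 000 for Fairview: 103.62, 87.38, 67.71, 51.32, 38.47, 12.41.
For Redcliff: 96.52, 118.60, 88.88, 64.39, 33.39, 14.02.
Standard weights: 0.12, 0.11, 0.06, 0.13, 0.55, 0.03.
Fairview: 0.1200×103.62 + 0.1100×87.38 + 0.0600×67.71 + 0.1300×51.32 + 0.5500×38.47 + 0.0300×12.41 = 54.3110 per 10 000.
Redcliff: 0.1200×96.52 + 0.1100×118.60 + 0.0600×88.88 + 0.1300×64.39 + 0.5500×33.39 + 0.0300×14.02 = 57.1168 per 10 000.
Ratio = 54.3110 ÷ 57.1168 = 0.95088.

0.951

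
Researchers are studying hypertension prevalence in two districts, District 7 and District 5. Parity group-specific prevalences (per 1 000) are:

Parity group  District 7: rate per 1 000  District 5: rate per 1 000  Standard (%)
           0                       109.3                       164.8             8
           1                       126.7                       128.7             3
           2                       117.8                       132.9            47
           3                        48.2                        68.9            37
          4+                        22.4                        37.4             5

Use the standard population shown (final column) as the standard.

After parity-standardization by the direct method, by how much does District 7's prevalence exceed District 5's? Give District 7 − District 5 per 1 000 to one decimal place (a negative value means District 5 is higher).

-20.0

Standard weights: 0.08, 0.03, 0.47, 0.37, 0.05.
District 7: 0.0800×109.3 + 0.0300×126.7 + 0.4700×117.8 + 0.3700×48.2 + 0.0500×22.4 = 86.8650 per 1 000.
District 5: 0.0800×164.8 + 0.0300×128.7 + 0.4700×132.9 + 0.3700×68.9 + 0.0500×37.4 = 106.8710 per 1 000.
Difference = 86.8650 − 106.8710 = -20.0060.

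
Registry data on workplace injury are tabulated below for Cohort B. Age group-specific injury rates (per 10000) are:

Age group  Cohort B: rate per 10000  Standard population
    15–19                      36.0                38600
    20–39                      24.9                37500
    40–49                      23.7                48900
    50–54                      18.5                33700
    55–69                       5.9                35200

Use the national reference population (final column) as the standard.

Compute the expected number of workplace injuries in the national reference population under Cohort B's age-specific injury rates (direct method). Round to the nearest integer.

Expected workplace injuries = Σ (standard pop × age-specific rate ÷ 10000)
= 38600×36.0/10000 + 37500×24.9/10000 + 48900×23.7/10000 + 33700×18.5/10000 + 35200×5.9/10000
= 138.96 + 93.38 + 115.89 + 62.34 + 20.77 = 431.34.

431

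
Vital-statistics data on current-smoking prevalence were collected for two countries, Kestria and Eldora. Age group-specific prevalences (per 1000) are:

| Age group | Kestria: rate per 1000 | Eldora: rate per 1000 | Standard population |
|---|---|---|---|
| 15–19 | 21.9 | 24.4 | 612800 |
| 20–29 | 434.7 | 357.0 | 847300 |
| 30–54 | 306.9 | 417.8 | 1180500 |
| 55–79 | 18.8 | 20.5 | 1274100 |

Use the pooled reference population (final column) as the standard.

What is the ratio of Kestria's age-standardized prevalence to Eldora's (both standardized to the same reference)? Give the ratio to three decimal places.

0.918

Standard total = 3914700; weights = 0.1565, 0.2164, 0.3016, 0.3255.
Kestria: 0.1565×21.9 + 0.2164×434.7 + 0.3016×306.9 + 0.3255×18.8 = 196.1811 per 1000.
Eldora: 0.1565×24.4 + 0.2164×357.0 + 0.3016×417.8 + 0.3255×20.5 = 213.7508 per 1000.
Ratio = 196.1811 ÷ 213.7508 = 0.91780.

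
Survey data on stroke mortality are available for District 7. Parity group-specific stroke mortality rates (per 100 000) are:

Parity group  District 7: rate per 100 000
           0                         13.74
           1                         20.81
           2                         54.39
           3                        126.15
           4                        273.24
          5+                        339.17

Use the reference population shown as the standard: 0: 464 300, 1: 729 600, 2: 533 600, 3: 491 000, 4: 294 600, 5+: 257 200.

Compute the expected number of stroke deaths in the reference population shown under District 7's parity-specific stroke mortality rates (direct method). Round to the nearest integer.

Expected stroke deaths = Σ (standard pop × parity-specific rate ÷ 100 000)
= 464 300×13.74/100 000 + 729 600×20.81/100 000 + 533 600×54.39/100 000 + 491 000×126.15/100 000 + 294 600×273.24/100 000 + 257 200×339.17/100 000
= 63.79 + 151.83 + 290.23 + 619.40 + 804.97 + 872.35 = 2802.56.

2803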